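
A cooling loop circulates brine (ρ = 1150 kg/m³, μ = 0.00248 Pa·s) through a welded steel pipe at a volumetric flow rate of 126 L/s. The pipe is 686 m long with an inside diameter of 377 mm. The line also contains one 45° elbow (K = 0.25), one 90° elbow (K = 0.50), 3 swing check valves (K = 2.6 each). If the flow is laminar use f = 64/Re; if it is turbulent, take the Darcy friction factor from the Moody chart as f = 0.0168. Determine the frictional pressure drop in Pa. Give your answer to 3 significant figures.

ΔP ≈ 28700 Pa

Q = 126 L/s = 126/1000 = 0.126 m³/s.
Cross-sectional area A = πD²/4 = π(0.377)²/4 = 0.1116 m²; mean velocity V = Q/A = 0.126/0.1116 = 1.129 m/s.
Reynolds number Re = ρVD/μ = 1150 · 1.129 · 0.377 / 0.00248 = 1.973e+05.
Re > 4000 → turbulent; use the Moody-chart value f = 0.0168.
Total minor-loss coefficient ΣK = 1·0.25 + 1·0.5 + 3·2.6 = 8.55.
ΔP = [f·L/D + ΣK]·(ρV²/2) = [0.0168·686/0.377 + 8.55]·(1150·1.129²/2) = [30.57 + 8.55]·732.6 = 2.866e+04 Pa.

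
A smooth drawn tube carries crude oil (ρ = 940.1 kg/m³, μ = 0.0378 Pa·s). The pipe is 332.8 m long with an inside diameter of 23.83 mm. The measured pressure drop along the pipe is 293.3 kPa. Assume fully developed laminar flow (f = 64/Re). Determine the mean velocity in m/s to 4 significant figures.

For laminar flow, f = 64/Re with Re = ρVD/μ, so Darcy-Weisbach reduces to ΔP = 32μLV/D². Solving for V: V = ΔP·D²/(32μL) = 2.933e+05·(0.02383)²/(32·0.0378·332.8) = 0.4137 m/s.
Check: Re = ρVD/μ = 940.1·0.4137·0.02383/0.0378 = 245.2 < 2300, so the laminar assumption holds.

V ≈ 0.4137 m/s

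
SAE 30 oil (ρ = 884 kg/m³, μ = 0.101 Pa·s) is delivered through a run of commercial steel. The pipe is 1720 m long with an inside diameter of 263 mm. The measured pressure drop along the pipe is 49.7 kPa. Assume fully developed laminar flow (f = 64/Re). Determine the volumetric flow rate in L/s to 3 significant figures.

For laminar flow, f = 64/Re with Re = ρVD/μ, so Darcy-Weisbach reduces to ΔP = 32μLV/D². Solving for V: V = ΔP·D²/(32μL) = 4.97e+04·(0.263)²/(32·0.101·1720) = 0.6184 m/s.
Check: Re = ρVD/μ = 884·0.6184·0.263/0.101 = 1423 < 2300, so the laminar assumption holds.
Q = V·A = 0.6184·(π/4·0.263²) = 0.03359 m³/s = 33.6 L/s.

Q ≈ 33.6 L/s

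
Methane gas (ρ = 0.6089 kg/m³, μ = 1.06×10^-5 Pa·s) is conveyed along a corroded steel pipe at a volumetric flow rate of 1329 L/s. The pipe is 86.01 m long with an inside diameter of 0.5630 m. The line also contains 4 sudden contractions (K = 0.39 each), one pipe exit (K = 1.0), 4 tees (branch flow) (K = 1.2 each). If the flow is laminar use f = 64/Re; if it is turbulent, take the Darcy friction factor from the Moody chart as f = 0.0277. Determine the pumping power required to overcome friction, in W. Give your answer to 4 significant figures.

Q = 1329 L/s = 1329/1000 = 1.329 m³/s.
Cross-sectional area A = πD²/4 = π(0.563)²/4 = 0.2489 m²; mean velocity V = Q/A = 1.329/0.2489 = 5.338 m/s.
Reynolds number Re = ρVD/μ = 0.6089 · 5.338 · 0.563 / 1.06e-05 = 1.727e+05.
Re > 4000 → turbulent; use the Moody-chart value f = 0.0277.
Total minor-loss coefficient ΣK = 4·0.39 + 1·1 + 4·1.2 = 7.36.
ΔP = [f·L/D + ΣK]·(ρV²/2) = [0.0277·86.01/0.563 + 7.36]·(0.6089·5.338²/2) = [4.232 + 7.36]·8.677 = 100.6 Pa.
Pumping power P = QΔP = 1.329·100.6 = 133.67 W = 133.7 W.

P ≈ 133.7 W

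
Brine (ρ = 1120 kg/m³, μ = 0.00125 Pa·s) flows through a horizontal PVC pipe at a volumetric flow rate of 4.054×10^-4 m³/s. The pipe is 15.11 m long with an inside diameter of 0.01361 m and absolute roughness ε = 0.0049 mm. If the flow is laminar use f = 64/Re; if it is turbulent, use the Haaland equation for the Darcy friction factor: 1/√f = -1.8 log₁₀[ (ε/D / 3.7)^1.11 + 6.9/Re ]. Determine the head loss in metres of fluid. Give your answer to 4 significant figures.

Cross-sectional area A = πD²/4 = π(0.01361)²/4 = 0.0001455 m²; mean velocity V = Q/A = 0.0004054/0.0001455 = 2.787 m/s.
Reynolds number Re = ρVD/μ = 1120 · 2.787 · 0.01361 / 0.00125 = 3.398e+04.
Re > 4000 → turbulent. Relative roughness ε/D = 4.9e-06/0.01361 = 0.00036. Haaland: 1/√f = -1.8 log₁₀[(0.00036/3.7)^1.11 + 6.9/3.398e+04] = -1.8 log₁₀[3.52e-05 + 0.000203] = 6.521, so f = 0.02351.
Darcy-Weisbach: ΔP = f(L/D)(ρV²/2) = 0.02351·(15.11/0.01361)·(1120·2.787²/2) = 0.02351·1110·4349 = 1.135e+05 Pa.
Head loss h_f = ΔP/(ρg) = 1.135e+05/(1120·9.81) = 10.33 m.

h_f ≈ 10.33 m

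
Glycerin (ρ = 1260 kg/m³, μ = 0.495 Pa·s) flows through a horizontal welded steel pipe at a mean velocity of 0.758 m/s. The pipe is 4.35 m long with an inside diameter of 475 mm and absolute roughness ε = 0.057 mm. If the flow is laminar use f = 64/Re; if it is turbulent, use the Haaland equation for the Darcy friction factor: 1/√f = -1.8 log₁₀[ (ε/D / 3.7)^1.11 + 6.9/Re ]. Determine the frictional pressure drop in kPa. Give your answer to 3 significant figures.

Reynolds number Re = ρVD/μ = 1260 · 0.758 · 0.475 / 0.495 = 916.5.
Re < 2300 → laminar flow, so f = 64/Re = 64/916.5 = 0.06983 (the turbulent correlation is not needed).
Darcy-Weisbach: ΔP = f(L/D)(ρV²/2) = 0.06983·(4.35/0.475)·(1260·0.758²/2) = 0.06983·9.158·362 = 231.5 Pa.
ΔP = 231.5 Pa = 0.231 kPa.

ΔP ≈ 0.231 kPa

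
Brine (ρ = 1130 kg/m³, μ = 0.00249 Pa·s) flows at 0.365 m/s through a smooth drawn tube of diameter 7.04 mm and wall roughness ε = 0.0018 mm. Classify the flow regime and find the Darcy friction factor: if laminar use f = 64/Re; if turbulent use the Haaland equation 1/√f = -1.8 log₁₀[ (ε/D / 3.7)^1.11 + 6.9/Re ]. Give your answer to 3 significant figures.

Re = ρVD/μ = 1130·0.365·0.00704/0.00249 = 1166.
Re < 2300 → laminar, so f = 64/Re = 0.05488 (roughness is irrelevant in laminar flow).

f ≈ 0.0549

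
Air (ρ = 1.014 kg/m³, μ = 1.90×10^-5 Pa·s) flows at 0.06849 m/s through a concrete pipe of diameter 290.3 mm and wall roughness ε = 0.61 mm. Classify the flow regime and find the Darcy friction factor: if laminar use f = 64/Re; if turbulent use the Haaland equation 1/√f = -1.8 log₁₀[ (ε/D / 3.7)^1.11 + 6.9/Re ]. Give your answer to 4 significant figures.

f ≈ 0.06031

Re = ρVD/μ = 1.014·0.06849·0.2903/1.9e-05 = 1061.
Re < 2300 → laminar, so f = 64/Re = 0.06031 (roughness is irrelevant in laminar flow).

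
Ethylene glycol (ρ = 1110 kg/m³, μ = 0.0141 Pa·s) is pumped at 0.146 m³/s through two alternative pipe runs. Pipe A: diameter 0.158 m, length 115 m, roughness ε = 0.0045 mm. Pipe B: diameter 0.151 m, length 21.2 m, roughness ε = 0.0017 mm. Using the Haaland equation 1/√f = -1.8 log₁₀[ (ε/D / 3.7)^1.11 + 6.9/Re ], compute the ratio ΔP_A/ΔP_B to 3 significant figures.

ΔP_A/ΔP_B ≈ 4.38

Pipe A: V = Q/A = 0.146/0.01961 = 7.446 m/s; Re = 9.262e+04; ε/D = 2.85e-05; Haaland → f = 0.01822; ΔP_A = f(L/D)(ρV²/2) = 4.081e+05 Pa.
Pipe B: V = Q/A = 0.146/0.01791 = 8.153 m/s; Re = 9.691e+04; ε/D = 1.13e-05; Haaland → f = 0.01798; ΔP_B = f(L/D)(ρV²/2) = 9.313e+04 Pa.
ΔP_A/ΔP_B = 4.081e+05/9.313e+04 = 4.38.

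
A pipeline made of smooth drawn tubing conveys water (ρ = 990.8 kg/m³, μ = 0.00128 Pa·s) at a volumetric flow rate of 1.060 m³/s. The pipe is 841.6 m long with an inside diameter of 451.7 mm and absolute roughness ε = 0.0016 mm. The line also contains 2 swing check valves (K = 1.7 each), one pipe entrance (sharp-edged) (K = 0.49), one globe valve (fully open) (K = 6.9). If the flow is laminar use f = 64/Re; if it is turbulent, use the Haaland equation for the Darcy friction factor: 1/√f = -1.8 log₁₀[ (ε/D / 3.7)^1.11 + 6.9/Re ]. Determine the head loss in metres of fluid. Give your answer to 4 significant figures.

h_f ≈ 66.52 m

Cross-sectional area A = πD²/4 = π(0.4517)²/4 = 0.1602 m²; mean velocity V = Q/A = 1.06/0.1602 = 6.615 m/s.
Reynolds number Re = ρVD/μ = 990.8 · 6.615 · 0.4517 / 0.00128 = 2.313e+06.
Re > 4000 → turbulent. Relative roughness ε/D = 1.6e-06/0.4517 = 3.54e-06. Haaland: 1/√f = -1.8 log₁₀[(3.54e-06/3.7)^1.11 + 6.9/2.313e+06] = -1.8 log₁₀[2.08e-07 + 2.98e-06] = 9.893, so f = 0.01022.
Total minor-loss coefficient ΣK = 2·1.7 + 1·0.49 + 1·6.9 = 10.8.
ΔP = [f·L/D + ΣK]·(ρV²/2) = [0.01022·841.6/0.4517 + 10.8]·(990.8·6.615²/2) = [19.04 + 10.8]·2.168e+04 = 6.466e+05 Pa.
Head loss h_f = ΔP/(ρg) = 6.466e+05/(990.8·9.81) = 66.52 m.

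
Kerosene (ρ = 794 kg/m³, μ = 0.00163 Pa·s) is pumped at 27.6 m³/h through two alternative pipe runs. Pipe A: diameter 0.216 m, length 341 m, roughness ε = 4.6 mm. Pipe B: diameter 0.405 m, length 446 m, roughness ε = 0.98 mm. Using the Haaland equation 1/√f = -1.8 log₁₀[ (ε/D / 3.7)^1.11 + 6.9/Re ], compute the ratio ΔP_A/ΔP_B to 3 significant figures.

ΔP_A/ΔP_B ≈ 27.6

Pipe A: V = Q/A = 0.007667/0.03664 = 0.2092 m/s; Re = 2.201e+04; ε/D = 0.0213; Haaland → f = 0.05157; ΔP_A = f(L/D)(ρV²/2) = 1415 Pa.
Pipe B: V = Q/A = 0.007667/0.1288 = 0.05951 m/s; Re = 1.174e+04; ε/D = 0.00242; Haaland → f = 0.03305; ΔP_B = f(L/D)(ρV²/2) = 51.18 Pa.
ΔP_A/ΔP_B = 1415/51.18 = 27.6.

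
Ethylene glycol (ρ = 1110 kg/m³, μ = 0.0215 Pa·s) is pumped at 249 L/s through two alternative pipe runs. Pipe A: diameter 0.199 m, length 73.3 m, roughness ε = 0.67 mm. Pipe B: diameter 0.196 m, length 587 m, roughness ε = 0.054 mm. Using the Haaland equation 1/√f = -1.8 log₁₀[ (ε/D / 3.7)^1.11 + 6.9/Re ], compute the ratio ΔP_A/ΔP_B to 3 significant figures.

ΔP_A/ΔP_B ≈ 0.167

Pipe A: V = Q/A = 0.249/0.0311 = 8.006 m/s; Re = 8.225e+04; ε/D = 0.00337; Haaland → f = 0.0284; ΔP_A = f(L/D)(ρV²/2) = 3.721e+05 Pa.
Pipe B: V = Q/A = 0.249/0.03017 = 8.253 m/s; Re = 8.351e+04; ε/D = 0.000276; Haaland → f = 0.01965; ΔP_B = f(L/D)(ρV²/2) = 2.224e+06 Pa.
ΔP_A/ΔP_B = 3.721e+05/2.224e+06 = 0.167.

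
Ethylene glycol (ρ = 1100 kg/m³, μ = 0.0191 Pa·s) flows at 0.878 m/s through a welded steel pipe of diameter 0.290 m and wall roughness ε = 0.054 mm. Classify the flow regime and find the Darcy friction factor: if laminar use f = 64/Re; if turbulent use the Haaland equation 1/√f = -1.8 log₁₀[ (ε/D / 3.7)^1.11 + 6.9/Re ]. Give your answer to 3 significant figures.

f ≈ 0.0281

Re = ρVD/μ = 1100·0.878·0.29/0.0191 = 1.466e+04.
Re > 4000 → turbulent. ε/D = 5.4e-05/0.29 = 0.000186; Haaland: 1/√f = -1.8 log₁₀[1.69e-05 + 0.000471] = 5.962, so f = 0.02814.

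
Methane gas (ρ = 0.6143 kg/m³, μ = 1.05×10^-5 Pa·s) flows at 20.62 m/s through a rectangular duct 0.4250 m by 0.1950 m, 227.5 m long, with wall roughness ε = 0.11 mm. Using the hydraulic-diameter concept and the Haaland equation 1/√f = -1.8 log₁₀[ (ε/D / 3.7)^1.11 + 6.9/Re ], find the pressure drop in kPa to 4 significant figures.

Hydraulic diameter D_h = 4A/P = 4·(0.425·0.195)/(2·(0.425+0.195)) = 0.3315/1.24 = 0.2673 m.
Re = ρVD_h/μ = 0.6143·20.62·0.2673/1.05e-05 = 3.225e+05.
ε/D_h = 0.00011/0.2673 = 0.000411; Haaland gives 1/√f = -1.8 log₁₀[4.09e-05+2.14e-05] = 7.571, so f = 0.01745.
ΔP = f(L/D_h)(ρV²/2) = 0.01745·227.5/0.2673·130.6 = 1939 Pa.
ΔP = 1.939 kPa.

ΔP ≈ 1.939 kPa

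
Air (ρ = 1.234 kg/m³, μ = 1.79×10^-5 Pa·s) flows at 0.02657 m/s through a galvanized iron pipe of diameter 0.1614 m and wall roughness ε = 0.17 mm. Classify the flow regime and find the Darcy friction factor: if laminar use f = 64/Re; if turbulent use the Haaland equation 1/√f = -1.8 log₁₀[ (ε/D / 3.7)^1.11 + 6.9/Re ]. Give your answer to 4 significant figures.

Re = ρVD/μ = 1.234·0.02657·0.1614/1.79e-05 = 295.6.
Re < 2300 → laminar, so f = 64/Re = 0.2165 (roughness is irrelevant in laminar flow).

f ≈ 0.2165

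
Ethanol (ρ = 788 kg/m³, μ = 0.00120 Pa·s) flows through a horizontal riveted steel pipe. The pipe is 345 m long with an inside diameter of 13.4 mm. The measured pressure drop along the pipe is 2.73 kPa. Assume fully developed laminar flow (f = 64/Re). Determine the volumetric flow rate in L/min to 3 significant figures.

Q ≈ 0.313 L/min

For laminar flow, f = 64/Re with Re = ρVD/μ, so Darcy-Weisbach reduces to ΔP = 32μLV/D². Solving for V: V = ΔP·D²/(32μL) = 2730·(0.0134)²/(32·0.0012·345) = 0.037 m/s.
Check: Re = ρVD/μ = 788·0.037·0.0134/0.0012 = 325.6 < 2300, so the laminar assumption holds.
Q = V·A = 0.037·(π/4·0.0134²) = 5.218e-06 m³/s = 0.313 L/min.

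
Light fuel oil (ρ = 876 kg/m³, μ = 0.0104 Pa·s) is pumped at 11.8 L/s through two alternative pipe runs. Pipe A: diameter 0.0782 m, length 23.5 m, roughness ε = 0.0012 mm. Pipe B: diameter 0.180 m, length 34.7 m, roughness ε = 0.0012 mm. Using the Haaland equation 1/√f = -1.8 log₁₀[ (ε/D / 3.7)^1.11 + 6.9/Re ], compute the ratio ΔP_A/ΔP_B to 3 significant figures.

Pipe A: V = Q/A = 0.0118/0.004803 = 2.457 m/s; Re = 1.618e+04; ε/D = 1.53e-05; Haaland → f = 0.02719; ΔP_A = f(L/D)(ρV²/2) = 2.16e+04 Pa.
Pipe B: V = Q/A = 0.0118/0.02545 = 0.4637 m/s; Re = 7031; ε/D = 6.67e-06; Haaland → f = 0.03411; ΔP_B = f(L/D)(ρV²/2) = 619.4 Pa.
ΔP_A/ΔP_B = 2.16e+04/619.4 = 34.9.

ΔP_A/ΔP_B ≈ 34.9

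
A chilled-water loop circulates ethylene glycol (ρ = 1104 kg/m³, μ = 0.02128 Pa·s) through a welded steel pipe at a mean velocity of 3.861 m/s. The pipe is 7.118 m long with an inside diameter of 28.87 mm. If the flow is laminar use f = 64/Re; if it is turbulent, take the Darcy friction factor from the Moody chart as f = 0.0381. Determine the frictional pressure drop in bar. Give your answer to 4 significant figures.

Reynolds number Re = ρVD/μ = 1104 · 3.861 · 0.02887 / 0.0213 = 5783.
Re > 4000 → turbulent; use the Moody-chart value f = 0.0381.
Darcy-Weisbach: ΔP = f(L/D)(ρV²/2) = 0.0381·(7.118/0.02887)·(1104·3.861²/2) = 0.0381·246.6·8229 = 7.73e+04 Pa.
ΔP = 7.73e+04 Pa = 0.7730 bar.

ΔP ≈ 0.7730 bar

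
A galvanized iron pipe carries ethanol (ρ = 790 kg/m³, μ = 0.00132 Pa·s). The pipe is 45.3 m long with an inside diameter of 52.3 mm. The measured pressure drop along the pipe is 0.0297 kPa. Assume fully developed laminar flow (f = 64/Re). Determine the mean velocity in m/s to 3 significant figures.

For laminar flow, f = 64/Re with Re = ρVD/μ, so Darcy-Weisbach reduces to ΔP = 32μLV/D². Solving for V: V = ΔP·D²/(32μL) = 29.7·(0.0523)²/(32·0.00132·45.3) = 0.04246 m/s.
Check: Re = ρVD/μ = 790·0.04246·0.0523/0.00132 = 1329 < 2300, so the laminar assumption holds.

V ≈ 0.0425 m/s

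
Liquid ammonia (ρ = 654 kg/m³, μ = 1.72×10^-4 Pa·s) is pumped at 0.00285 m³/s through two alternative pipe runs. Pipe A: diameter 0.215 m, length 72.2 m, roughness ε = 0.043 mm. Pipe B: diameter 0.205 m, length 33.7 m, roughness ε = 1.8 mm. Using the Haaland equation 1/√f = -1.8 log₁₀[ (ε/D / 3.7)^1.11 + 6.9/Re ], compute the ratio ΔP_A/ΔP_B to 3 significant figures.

ΔP_A/ΔP_B ≈ 0.920

Pipe A: V = Q/A = 0.00285/0.03631 = 0.0785 m/s; Re = 6.417e+04; ε/D = 0.0002; Haaland → f = 0.02029; ΔP_A = f(L/D)(ρV²/2) = 13.73 Pa.
Pipe B: V = Q/A = 0.00285/0.03301 = 0.08635 m/s; Re = 6.731e+04; ε/D = 0.00878; Haaland → f = 0.03725; ΔP_B = f(L/D)(ρV²/2) = 14.93 Pa.
ΔP_A/ΔP_B = 13.73/14.93 = 0.920.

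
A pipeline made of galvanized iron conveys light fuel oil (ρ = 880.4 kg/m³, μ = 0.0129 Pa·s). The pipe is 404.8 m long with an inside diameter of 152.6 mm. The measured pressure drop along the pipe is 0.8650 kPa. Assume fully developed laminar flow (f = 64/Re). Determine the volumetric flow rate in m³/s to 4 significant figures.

For laminar flow, f = 64/Re with Re = ρVD/μ, so Darcy-Weisbach reduces to ΔP = 32μLV/D². Solving for V: V = ΔP·D²/(32μL) = 865·(0.1526)²/(32·0.0129·404.8) = 0.1205 m/s.
Check: Re = ρVD/μ = 880.4·0.1205·0.1526/0.0129 = 1255 < 2300, so the laminar assumption holds.
Q = V·A = 0.1205·(π/4·0.1526²) = 0.002205 m³/s = 0.002205 m³/s.

Q ≈ 0.002205 m³/s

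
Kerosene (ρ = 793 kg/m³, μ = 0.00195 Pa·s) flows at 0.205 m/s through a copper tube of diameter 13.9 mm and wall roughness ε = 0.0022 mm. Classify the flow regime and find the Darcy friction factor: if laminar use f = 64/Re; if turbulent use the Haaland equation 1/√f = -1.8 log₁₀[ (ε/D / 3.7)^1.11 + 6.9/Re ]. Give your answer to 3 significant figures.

Re = ρVD/μ = 793·0.205·0.0139/0.00195 = 1159.
Re < 2300 → laminar, so f = 64/Re = 0.05523 (roughness is irrelevant in laminar flow).

f ≈ 0.0552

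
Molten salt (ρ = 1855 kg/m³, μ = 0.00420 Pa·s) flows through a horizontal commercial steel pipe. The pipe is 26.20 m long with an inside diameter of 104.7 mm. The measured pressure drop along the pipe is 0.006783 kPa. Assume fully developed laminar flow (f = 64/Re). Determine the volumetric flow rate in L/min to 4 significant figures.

Q ≈ 10.91 L/min

For laminar flow, f = 64/Re with Re = ρVD/μ, so Darcy-Weisbach reduces to ΔP = 32μLV/D². Solving for V: V = ΔP·D²/(32μL) = 6.783·(0.1047)²/(32·0.0042·26.2) = 0.02112 m/s.
Check: Re = ρVD/μ = 1855·0.02112·0.1047/0.0042 = 976.5 < 2300, so the laminar assumption holds.
Q = V·A = 0.02112·(π/4·0.1047²) = 0.0001818 m³/s = 10.91 L/min.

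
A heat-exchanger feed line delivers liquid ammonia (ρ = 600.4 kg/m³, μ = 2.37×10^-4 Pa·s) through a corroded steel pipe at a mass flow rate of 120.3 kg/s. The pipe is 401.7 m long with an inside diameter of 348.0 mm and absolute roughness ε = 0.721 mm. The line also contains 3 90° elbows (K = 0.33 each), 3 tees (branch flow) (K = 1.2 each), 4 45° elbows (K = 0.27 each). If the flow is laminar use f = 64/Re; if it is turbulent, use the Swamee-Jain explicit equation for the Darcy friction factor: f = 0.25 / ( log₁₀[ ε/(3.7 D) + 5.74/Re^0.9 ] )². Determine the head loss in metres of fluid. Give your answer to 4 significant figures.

A = πD²/4 = π(0.348)²/4 = 0.09511 m²; mean velocity V = ṁ/(ρA) = 120.3/(600.4 · 0.09511) = 2.107 m/s.
Reynolds number Re = ρVD/μ = 600.4 · 2.107 · 0.348 / 0.000237 = 1.857e+06.
Re > 4000 → turbulent. Relative roughness ε/D = 0.000721/0.348 = 0.00207. Swamee-Jain: f = 0.25/(log₁₀[0.00207/3.7 + 5.74/1.857e+06^0.9])² = 0.25/(log₁₀[0.00056 + 1.31e-05])² = 0.25/(-3.242)² = 0.02379.
Total minor-loss coefficient ΣK = 3·0.33 + 3·1.2 + 4·0.27 = 5.67.
ΔP = [f·L/D + ΣK]·(ρV²/2) = [0.02379·401.7/0.348 + 5.67]·(600.4·2.107²/2) = [27.46 + 5.67]·1332 = 4.413e+04 Pa.
Head loss h_f = ΔP/(ρg) = 4.413e+04/(600.4·9.81) = 7.493 m.

h_f ≈ 7.493 m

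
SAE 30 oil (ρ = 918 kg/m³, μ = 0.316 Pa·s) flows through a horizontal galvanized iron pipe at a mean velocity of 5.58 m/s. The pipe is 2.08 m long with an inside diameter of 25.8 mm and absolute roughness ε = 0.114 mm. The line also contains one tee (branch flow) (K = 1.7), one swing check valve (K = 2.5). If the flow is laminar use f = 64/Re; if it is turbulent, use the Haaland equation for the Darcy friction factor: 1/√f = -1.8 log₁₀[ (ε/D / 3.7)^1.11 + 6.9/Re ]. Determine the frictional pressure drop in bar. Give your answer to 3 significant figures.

Reynolds number Re = ρVD/μ = 918 · 5.58 · 0.0258 / 0.316 = 418.2.
Re < 2300 → laminar flow, so f = 64/Re = 64/418.2 = 0.153 (the turbulent correlation is not needed).
Total minor-loss coefficient ΣK = 1·1.7 + 1·2.5 = 4.2.
ΔP = [f·L/D + ΣK]·(ρV²/2) = [0.153·2.08/0.0258 + 4.2]·(918·5.58²/2) = [12.34 + 4.2]·1.429e+04 = 2.363e+05 Pa.
ΔP = 2.363e+05 Pa = 2.36 bar.

ΔP ≈ 2.36 bar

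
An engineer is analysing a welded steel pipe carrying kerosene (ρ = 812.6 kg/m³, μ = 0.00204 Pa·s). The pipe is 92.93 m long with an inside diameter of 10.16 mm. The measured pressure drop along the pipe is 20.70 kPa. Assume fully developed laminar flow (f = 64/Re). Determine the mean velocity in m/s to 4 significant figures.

For laminar flow, f = 64/Re with Re = ρVD/μ, so Darcy-Weisbach reduces to ΔP = 32μLV/D². Solving for V: V = ΔP·D²/(32μL) = 2.07e+04·(0.01016)²/(32·0.00204·92.93) = 0.3522 m/s.
Check: Re = ρVD/μ = 812.6·0.3522·0.01016/0.00204 = 1425 < 2300, so the laminar assumption holds.

V ≈ 0.3522 m/s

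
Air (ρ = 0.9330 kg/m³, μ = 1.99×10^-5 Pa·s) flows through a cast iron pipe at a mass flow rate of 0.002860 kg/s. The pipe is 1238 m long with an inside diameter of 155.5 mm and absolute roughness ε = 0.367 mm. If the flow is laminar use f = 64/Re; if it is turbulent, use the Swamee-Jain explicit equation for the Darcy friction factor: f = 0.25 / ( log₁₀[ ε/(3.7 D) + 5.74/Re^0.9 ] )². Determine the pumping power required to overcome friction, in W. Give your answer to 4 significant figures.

P ≈ 0.01613 W

A = πD²/4 = π(0.1555)²/4 = 0.01899 m²; mean velocity V = ṁ/(ρA) = 0.00286/(0.933 · 0.01899) = 0.1614 m/s.
Reynolds number Re = ρVD/μ = 0.933 · 0.1614 · 0.1555 / 1.99e-05 = 1177.
Re < 2300 → laminar flow, so f = 64/Re = 64/1177 = 0.05439 (the turbulent correlation is not needed).
Darcy-Weisbach: ΔP = f(L/D)(ρV²/2) = 0.05439·(1238/0.1555)·(0.933·0.1614²/2) = 0.05439·7961·0.01215 = 5.263 Pa.
Q = ṁ/ρ = 0.00286/0.933 = 0.003065 m³/s.
Pumping power P = QΔP = 0.003065·5.263 = 0.016132 W = 0.01613 W.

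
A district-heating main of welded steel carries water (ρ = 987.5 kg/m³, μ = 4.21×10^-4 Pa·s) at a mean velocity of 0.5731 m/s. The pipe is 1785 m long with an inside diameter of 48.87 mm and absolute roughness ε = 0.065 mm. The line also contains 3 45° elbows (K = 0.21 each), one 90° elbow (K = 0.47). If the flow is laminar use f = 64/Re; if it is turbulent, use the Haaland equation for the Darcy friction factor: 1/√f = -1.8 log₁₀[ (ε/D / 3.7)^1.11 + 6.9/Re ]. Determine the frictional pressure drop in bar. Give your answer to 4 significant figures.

Reynolds number Re = ρVD/μ = 987.5 · 0.5731 · 0.04887 / 0.000421 = 6.569e+04.
Re > 4000 → turbulent. Relative roughness ε/D = 6.5e-05/0.04887 = 0.00133. Haaland: 1/√f = -1.8 log₁₀[(0.00133/3.7)^1.11 + 6.9/6.569e+04] = -1.8 log₁₀[0.00015 + 0.000105] = 6.467, so f = 0.02391.
Total minor-loss coefficient ΣK = 3·0.21 + 1·0.47 = 1.1.
ΔP = [f·L/D + ΣK]·(ρV²/2) = [0.02391·1785/0.04887 + 1.1]·(987.5·0.5731²/2) = [873.2 + 1.1]·162.2 = 1.418e+05 Pa.
ΔP = 1.418e+05 Pa = 1.418 bar.

ΔP ≈ 1.418 bar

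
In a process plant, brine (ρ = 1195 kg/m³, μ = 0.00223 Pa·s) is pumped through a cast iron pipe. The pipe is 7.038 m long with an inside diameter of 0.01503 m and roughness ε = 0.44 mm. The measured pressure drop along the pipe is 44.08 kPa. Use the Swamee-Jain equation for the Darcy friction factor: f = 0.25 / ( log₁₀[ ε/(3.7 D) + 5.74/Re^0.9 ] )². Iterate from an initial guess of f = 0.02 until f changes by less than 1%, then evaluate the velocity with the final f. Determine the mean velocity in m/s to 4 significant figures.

V ≈ 1.622 m/s

Rearranging Darcy-Weisbach: V = √(2·ΔP·D/(f·L·ρ)). With ε/D = 0.00044/0.01503 = 0.0293, iterate starting from f = 0.02:
  f = 0.02 → V = √(2·4.408e+04·0.01503/(0.02·7.038·1195)) = 2.807 m/s; Re = ρVD/μ = 2.261e+04; f → 0.05861
  f = 0.05861 → V = 1.64 m/s; Re = 1.321e+04; f → 0.05983
  f = 0.05983 → V = 1.623 m/s; Re = 1.307e+04; f → 0.05986
Converged (Δf/f < 1%). With the final f = 0.05986: V = √(2·4.408e+04·0.01503/(0.05986·7.038·1195)) = 1.622 m/s.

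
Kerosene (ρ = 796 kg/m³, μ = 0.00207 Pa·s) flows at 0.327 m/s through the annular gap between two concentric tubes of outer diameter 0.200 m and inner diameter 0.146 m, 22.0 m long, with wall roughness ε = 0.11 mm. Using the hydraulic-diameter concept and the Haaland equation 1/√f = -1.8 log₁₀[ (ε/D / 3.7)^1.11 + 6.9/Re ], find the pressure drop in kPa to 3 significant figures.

ΔP ≈ 0.636 kPa

Hydraulic diameter D_h = 4A/P = D_o - D_i = 0.2 - 0.146 = 0.054 m.
Re = ρVD_h/μ = 796·0.327·0.054/0.00207 = 6790.
ε/D_h = 0.00011/0.054 = 0.00204; Haaland gives 1/√f = -1.8 log₁₀[0.000241+0.00102] = 5.221, so f = 0.03669.
ΔP = f(L/D_h)(ρV²/2) = 0.03669·22/0.054·42.56 = 636.1 Pa.
ΔP = 0.636 kPa.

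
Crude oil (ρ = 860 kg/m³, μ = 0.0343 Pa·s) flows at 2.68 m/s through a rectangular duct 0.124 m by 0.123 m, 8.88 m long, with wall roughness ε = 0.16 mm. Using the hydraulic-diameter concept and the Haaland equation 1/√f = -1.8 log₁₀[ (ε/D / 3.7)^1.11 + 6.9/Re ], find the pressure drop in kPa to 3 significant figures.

Hydraulic diameter D_h = 4A/P = 4·(0.124·0.123)/(2·(0.124+0.123)) = 0.06101/0.494 = 0.1235 m.
Re = ρVD_h/μ = 860·2.68·0.1235/0.0343 = 8298.
ε/D_h = 0.00016/0.1235 = 0.0013; Haaland gives 1/√f = -1.8 log₁₀[0.000146+0.000831] = 5.418, so f = 0.03407.
ΔP = f(L/D_h)(ρV²/2) = 0.03407·8.88/0.1235·3088 = 7565 Pa.
ΔP = 7.57 kPa.

ΔP ≈ 7.57 kPa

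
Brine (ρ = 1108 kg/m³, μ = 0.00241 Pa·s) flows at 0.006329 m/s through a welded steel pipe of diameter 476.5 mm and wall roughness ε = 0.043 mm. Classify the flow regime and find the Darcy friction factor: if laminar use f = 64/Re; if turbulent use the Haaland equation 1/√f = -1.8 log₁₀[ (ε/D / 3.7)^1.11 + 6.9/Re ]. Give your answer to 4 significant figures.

Re = ρVD/μ = 1108·0.006329·0.4765/0.00241 = 1387.
Re < 2300 → laminar, so f = 64/Re = 0.04616 (roughness is irrelevant in laminar flow).

f ≈ 0.04616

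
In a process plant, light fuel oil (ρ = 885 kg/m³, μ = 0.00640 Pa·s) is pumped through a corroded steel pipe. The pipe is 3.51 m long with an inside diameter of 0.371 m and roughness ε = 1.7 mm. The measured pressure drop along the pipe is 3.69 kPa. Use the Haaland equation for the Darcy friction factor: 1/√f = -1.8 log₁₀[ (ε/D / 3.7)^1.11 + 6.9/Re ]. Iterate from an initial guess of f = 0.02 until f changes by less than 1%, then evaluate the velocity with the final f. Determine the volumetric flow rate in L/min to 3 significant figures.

Rearranging Darcy-Weisbach: V = √(2·ΔP·D/(f·L·ρ)). With ε/D = 0.0017/0.371 = 0.00458, iterate starting from f = 0.02:
  f = 0.02 → V = √(2·3690·0.371/(0.02·3.51·885)) = 6.639 m/s; Re = ρVD/μ = 3.406e+05; f → 0.02991
  f = 0.02991 → V = 5.429 m/s; Re = 2.785e+05; f → 0.02997
Converged (Δf/f < 1%). With the final f = 0.02997: V = √(2·3690·0.371/(0.02997·3.51·885)) = 5.423 m/s.
Q = V·A = 5.423·(π/4·0.371²) = 0.5863 m³/s = 35200 L/min.

Q ≈ 35200 L/min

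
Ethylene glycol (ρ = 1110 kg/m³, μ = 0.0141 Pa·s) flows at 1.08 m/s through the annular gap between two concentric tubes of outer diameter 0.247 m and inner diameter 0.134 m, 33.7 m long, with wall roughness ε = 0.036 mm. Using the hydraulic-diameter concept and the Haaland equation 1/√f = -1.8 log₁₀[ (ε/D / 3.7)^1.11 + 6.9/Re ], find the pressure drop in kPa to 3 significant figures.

ΔP ≈ 6.10 kPa

Hydraulic diameter D_h = 4A/P = D_o - D_i = 0.247 - 0.134 = 0.113 m.
Re = ρVD_h/μ = 1110·1.08·0.113/0.0141 = 9607.
ε/D_h = 3.6e-05/0.113 = 0.000319; Haaland gives 1/√f = -1.8 log₁₀[3.08e-05+0.000718] = 5.626, so f = 0.03159.
ΔP = f(L/D_h)(ρV²/2) = 0.03159·33.7/0.113·647.4 = 6100 Pa.
ΔP = 6.10 kPa.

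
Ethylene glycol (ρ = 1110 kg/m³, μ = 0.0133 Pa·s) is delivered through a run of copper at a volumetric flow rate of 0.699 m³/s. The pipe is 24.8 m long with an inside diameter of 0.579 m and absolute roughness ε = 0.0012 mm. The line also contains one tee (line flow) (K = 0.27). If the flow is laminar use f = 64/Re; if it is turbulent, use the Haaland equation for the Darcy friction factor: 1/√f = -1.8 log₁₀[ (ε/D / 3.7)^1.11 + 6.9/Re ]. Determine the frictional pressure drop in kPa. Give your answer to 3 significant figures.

ΔP ≈ 3.89 kPa

Cross-sectional area A = πD²/4 = π(0.579)²/4 = 0.2633 m²; mean velocity V = Q/A = 0.699/0.2633 = 2.655 m/s.
Reynolds number Re = ρVD/μ = 1110 · 2.655 · 0.579 / 0.0133 = 1.283e+05.
Re > 4000 → turbulent. Relative roughness ε/D = 1.2e-06/0.579 = 2.07e-06. Haaland: 1/√f = -1.8 log₁₀[(2.07e-06/3.7)^1.11 + 6.9/1.283e+05] = -1.8 log₁₀[1.15e-07 + 5.38e-05] = 7.683, so f = 0.01694.
Total minor-loss coefficient ΣK = 1·0.27 = 0.27.
ΔP = [f·L/D + ΣK]·(ρV²/2) = [0.01694·24.8/0.579 + 0.27]·(1110·2.655²/2) = [0.7256 + 0.27]·3912 = 3894 Pa.
ΔP = 3894 Pa = 3.89 kPa.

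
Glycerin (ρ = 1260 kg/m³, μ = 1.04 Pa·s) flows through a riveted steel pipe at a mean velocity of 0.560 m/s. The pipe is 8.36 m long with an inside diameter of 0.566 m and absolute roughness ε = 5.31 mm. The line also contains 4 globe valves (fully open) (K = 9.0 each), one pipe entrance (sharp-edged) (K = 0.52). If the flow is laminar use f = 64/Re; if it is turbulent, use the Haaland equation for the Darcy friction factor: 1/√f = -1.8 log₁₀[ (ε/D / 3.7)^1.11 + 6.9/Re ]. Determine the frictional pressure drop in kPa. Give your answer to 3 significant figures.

Reynolds number Re = ρVD/μ = 1260 · 0.56 · 0.566 / 1.04 = 384.
Re < 2300 → laminar flow, so f = 64/Re = 64/384 = 0.1667 (the turbulent correlation is not needed).
Total minor-loss coefficient ΣK = 4·9 + 1·0.52 = 36.5.
ΔP = [f·L/D + ΣK]·(ρV²/2) = [0.1667·8.36/0.566 + 36.5]·(1260·0.56²/2) = [2.462 + 36.5]·197.6 = 7702 Pa.
ΔP = 7702 Pa = 7.70 kPa.

ΔP ≈ 7.70 kPa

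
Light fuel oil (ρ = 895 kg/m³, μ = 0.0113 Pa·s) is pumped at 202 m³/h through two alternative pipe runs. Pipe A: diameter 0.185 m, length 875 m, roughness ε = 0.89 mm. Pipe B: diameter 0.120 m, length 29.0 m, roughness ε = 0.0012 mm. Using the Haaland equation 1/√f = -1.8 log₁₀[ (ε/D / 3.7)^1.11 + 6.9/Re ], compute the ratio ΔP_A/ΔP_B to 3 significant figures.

ΔP_A/ΔP_B ≈ 5.40

Pipe A: V = Q/A = 0.05611/0.02688 = 2.087 m/s; Re = 3.059e+04; ε/D = 0.00481; Haaland → f = 0.03275; ΔP_A = f(L/D)(ρV²/2) = 3.021e+05 Pa.
Pipe B: V = Q/A = 0.05611/0.01131 = 4.961 m/s; Re = 4.715e+04; ε/D = 1e-05; Haaland → f = 0.02101; ΔP_B = f(L/D)(ρV²/2) = 5.593e+04 Pa.
ΔP_A/ΔP_B = 3.021e+05/5.593e+04 = 5.40.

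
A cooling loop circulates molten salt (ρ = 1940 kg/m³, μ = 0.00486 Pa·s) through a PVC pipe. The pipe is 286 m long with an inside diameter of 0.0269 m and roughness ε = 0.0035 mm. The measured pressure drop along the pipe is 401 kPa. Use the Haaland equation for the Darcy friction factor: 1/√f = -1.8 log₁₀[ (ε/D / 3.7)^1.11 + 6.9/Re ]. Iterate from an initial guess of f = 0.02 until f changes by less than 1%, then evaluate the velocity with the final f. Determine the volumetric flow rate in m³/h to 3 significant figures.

Q ≈ 2.36 m³/h

Rearranging Darcy-Weisbach: V = √(2·ΔP·D/(f·L·ρ)). With ε/D = 3.5e-06/0.0269 = 0.00013, iterate starting from f = 0.02:
  f = 0.02 → V = √(2·4.01e+05·0.0269/(0.02·286·1940)) = 1.394 m/s; Re = ρVD/μ = 1.497e+04; f → 0.0279
  f = 0.0279 → V = 1.18 m/s; Re = 1.268e+04; f → 0.02913
  f = 0.02913 → V = 1.155 m/s; Re = 1.241e+04; f → 0.02929
Converged (Δf/f < 1%). With the final f = 0.02929: V = √(2·4.01e+05·0.0269/(0.02929·286·1940)) = 1.152 m/s.
Q = V·A = 1.152·(π/4·0.0269²) = 0.0006548 m³/s = 2.36 m³/h.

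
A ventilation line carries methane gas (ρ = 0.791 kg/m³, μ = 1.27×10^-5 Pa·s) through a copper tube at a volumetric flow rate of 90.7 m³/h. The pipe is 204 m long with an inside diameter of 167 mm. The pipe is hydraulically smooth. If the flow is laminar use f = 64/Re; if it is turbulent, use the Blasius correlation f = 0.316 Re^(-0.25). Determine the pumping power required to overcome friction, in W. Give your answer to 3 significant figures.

P ≈ 0.487 W

Q = 90.7 m³/h = 90.7/3600 = 0.02519 m³/s.
Cross-sectional area A = πD²/4 = π(0.167)²/4 = 0.0219 m²; mean velocity V = Q/A = 0.02519/0.0219 = 1.15 m/s.
Reynolds number Re = ρVD/μ = 0.791 · 1.15 · 0.167 / 1.27e-05 = 1.196e+04.
Re > 4000 → turbulent. Smooth-pipe (Blasius): f = 0.316 Re^(-0.25) = 0.316/(1.196e+04)^0.25 = 0.03021.
Darcy-Weisbach: ΔP = f(L/D)(ρV²/2) = 0.03021·(204/0.167)·(0.791·1.15²/2) = 0.03021·1222·0.5233 = 19.31 Pa.
Pumping power P = QΔP = 0.02519·19.31 = 0.4866 W = 0.487 W.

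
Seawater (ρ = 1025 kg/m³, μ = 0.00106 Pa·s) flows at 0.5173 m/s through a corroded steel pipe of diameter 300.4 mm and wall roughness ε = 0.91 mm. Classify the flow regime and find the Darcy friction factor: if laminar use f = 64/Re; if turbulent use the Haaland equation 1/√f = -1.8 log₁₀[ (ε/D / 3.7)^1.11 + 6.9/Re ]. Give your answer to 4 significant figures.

Re = ρVD/μ = 1025·0.5173·0.3004/0.00106 = 1.503e+05.
Re > 4000 → turbulent. ε/D = 0.00091/0.3004 = 0.00303; Haaland: 1/√f = -1.8 log₁₀[0.000375 + 4.59e-05] = 6.077, so f = 0.02708.

f ≈ 0.02708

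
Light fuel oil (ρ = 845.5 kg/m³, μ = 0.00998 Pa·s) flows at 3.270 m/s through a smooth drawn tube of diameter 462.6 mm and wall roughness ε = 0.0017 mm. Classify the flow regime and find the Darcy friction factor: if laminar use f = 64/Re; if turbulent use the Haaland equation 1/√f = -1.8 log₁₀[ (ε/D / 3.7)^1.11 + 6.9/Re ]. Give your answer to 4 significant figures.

Re = ρVD/μ = 845.5·3.27·0.4626/0.00998 = 1.282e+05.
Re > 4000 → turbulent. ε/D = 1.7e-06/0.4626 = 3.67e-06; Haaland: 1/√f = -1.8 log₁₀[2.17e-07 + 5.38e-05] = 7.681, so f = 0.01695.

f ≈ 0.01695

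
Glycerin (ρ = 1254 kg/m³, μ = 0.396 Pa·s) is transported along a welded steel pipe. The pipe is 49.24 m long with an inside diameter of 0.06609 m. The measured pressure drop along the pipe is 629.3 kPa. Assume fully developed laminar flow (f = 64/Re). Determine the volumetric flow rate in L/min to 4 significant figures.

For laminar flow, f = 64/Re with Re = ρVD/μ, so Darcy-Weisbach reduces to ΔP = 32μLV/D². Solving for V: V = ΔP·D²/(32μL) = 6.293e+05·(0.06609)²/(32·0.396·49.24) = 4.405 m/s.
Check: Re = ρVD/μ = 1254·4.405·0.06609/0.396 = 921.9 < 2300, so the laminar assumption holds.
Q = V·A = 4.405·(π/4·0.06609²) = 0.01511 m³/s = 906.7 L/min.

Q ≈ 906.7 L/min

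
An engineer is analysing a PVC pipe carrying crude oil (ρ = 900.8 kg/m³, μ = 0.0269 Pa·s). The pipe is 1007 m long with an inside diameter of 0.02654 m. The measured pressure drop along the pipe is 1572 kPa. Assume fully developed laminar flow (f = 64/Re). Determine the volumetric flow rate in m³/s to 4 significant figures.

For laminar flow, f = 64/Re with Re = ρVD/μ, so Darcy-Weisbach reduces to ΔP = 32μLV/D². Solving for V: V = ΔP·D²/(32μL) = 1.572e+06·(0.02654)²/(32·0.0269·1007) = 1.277 m/s.
Check: Re = ρVD/μ = 900.8·1.277·0.02654/0.0269 = 1135 < 2300, so the laminar assumption holds.
Q = V·A = 1.277·(π/4·0.02654²) = 0.0007067 m³/s = 7.067×10^-4 m³/s.

Q ≈ 7.067×10^-4 m³/s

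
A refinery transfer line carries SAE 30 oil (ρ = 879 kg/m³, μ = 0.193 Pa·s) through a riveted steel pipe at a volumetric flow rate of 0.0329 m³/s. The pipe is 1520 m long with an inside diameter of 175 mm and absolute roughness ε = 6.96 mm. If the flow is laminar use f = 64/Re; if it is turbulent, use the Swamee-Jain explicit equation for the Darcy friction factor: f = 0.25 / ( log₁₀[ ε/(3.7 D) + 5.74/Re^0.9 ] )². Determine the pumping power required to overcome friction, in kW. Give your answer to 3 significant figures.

P ≈ 13.8 kW

Cross-sectional area A = πD²/4 = π(0.175)²/4 = 0.02405 m²; mean velocity V = Q/A = 0.0329/0.02405 = 1.368 m/s.
Reynolds number Re = ρVD/μ = 879 · 1.368 · 0.175 / 0.193 = 1090.
Re < 2300 → laminar flow, so f = 64/Re = 64/1090 = 0.05871 (the turbulent correlation is not needed).
Darcy-Weisbach: ΔP = f(L/D)(ρV²/2) = 0.05871·(1520/0.175)·(879·1.368²/2) = 0.05871·8686·822.3 = 4.193e+05 Pa.
Pumping power P = QΔP = 0.0329·4.193e+05 = 13790 W = 13.8 kW.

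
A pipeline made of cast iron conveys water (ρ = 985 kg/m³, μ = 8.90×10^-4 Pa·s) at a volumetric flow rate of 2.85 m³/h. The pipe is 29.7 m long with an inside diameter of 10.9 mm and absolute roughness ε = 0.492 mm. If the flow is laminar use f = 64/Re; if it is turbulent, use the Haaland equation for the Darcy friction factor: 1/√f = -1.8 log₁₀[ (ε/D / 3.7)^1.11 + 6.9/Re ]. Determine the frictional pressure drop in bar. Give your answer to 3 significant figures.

Q = 2.85 m³/h = 2.85/3600 = 0.0007917 m³/s.
Cross-sectional area A = πD²/4 = π(0.0109)²/4 = 9.331e-05 m²; mean velocity V = Q/A = 0.0007917/9.331e-05 = 8.484 m/s.
Reynolds number Re = ρVD/μ = 985 · 8.484 · 0.0109 / 0.00089 = 1.023e+05.
Re > 4000 → turbulent. Relative roughness ε/D = 0.000492/0.0109 = 0.0451. Haaland: 1/√f = -1.8 log₁₀[(0.0451/3.7)^1.11 + 6.9/1.023e+05] = -1.8 log₁₀[0.00751 + 6.74e-05] = 3.817, so f = 0.06865.
Darcy-Weisbach: ΔP = f(L/D)(ρV²/2) = 0.06865·(29.7/0.0109)·(985·8.484²/2) = 0.06865·2725·3.545e+04 = 6.631e+06 Pa.
ΔP = 6.631e+06 Pa = 66.3 bar.

ΔP ≈ 66.3 bar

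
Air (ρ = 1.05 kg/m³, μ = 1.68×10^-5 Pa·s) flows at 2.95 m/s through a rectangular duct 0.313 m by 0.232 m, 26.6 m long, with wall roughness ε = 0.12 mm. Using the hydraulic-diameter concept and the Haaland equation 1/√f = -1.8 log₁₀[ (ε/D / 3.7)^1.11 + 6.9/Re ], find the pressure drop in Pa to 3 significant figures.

ΔP ≈ 10.1 Pa

Hydraulic diameter D_h = 4A/P = 4·(0.313·0.232)/(2·(0.313+0.232)) = 0.2905/1.09 = 0.2665 m.
Re = ρVD_h/μ = 1.05·2.95·0.2665/1.68e-05 = 4.913e+04.
ε/D_h = 0.00012/0.2665 = 0.00045; Haaland gives 1/√f = -1.8 log₁₀[4.52e-05+0.00014] = 6.717, so f = 0.02217.
ΔP = f(L/D_h)(ρV²/2) = 0.02217·26.6/0.2665·4.569 = 10.11 Pa.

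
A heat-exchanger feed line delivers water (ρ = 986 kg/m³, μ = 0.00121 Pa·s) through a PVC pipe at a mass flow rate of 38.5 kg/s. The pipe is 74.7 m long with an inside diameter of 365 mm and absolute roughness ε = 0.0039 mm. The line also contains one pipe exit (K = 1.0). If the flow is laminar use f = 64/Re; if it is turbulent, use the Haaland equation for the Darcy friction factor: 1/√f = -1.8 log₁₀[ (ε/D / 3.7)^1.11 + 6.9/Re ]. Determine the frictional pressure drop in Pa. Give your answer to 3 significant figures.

ΔP ≈ 314 Pa

A = πD²/4 = π(0.365)²/4 = 0.1046 m²; mean velocity V = ṁ/(ρA) = 38.5/(986 · 0.1046) = 0.3732 m/s.
Reynolds number Re = ρVD/μ = 986 · 0.3732 · 0.365 / 0.00121 = 1.11e+05.
Re > 4000 → turbulent. Relative roughness ε/D = 3.9e-06/0.365 = 1.07e-05. Haaland: 1/√f = -1.8 log₁₀[(1.07e-05/3.7)^1.11 + 6.9/1.11e+05] = -1.8 log₁₀[7.1e-07 + 6.22e-05] = 7.563, so f = 0.01748.
Total minor-loss coefficient ΣK = 1·1 = 1.
ΔP = [f·L/D + ΣK]·(ρV²/2) = [0.01748·74.7/0.365 + 1]·(986·0.3732²/2) = [3.578 + 1]·68.65 = 314.3 Pa.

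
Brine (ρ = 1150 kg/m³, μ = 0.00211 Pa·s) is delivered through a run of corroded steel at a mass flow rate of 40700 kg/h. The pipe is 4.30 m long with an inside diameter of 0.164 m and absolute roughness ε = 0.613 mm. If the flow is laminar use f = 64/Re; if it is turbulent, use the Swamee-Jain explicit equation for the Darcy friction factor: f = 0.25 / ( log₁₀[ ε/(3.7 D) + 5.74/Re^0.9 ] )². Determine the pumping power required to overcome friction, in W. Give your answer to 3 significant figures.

P ≈ 0.987 W

ṁ = 40700 kg/h = 40700/3600 = 11.31 kg/s.
A = πD²/4 = π(0.164)²/4 = 0.02112 m²; mean velocity V = ṁ/(ρA) = 11.31/(1150 · 0.02112) = 0.4654 m/s.
Reynolds number Re = ρVD/μ = 1150 · 0.4654 · 0.164 / 0.00211 = 4.16e+04.
Re > 4000 → turbulent. Relative roughness ε/D = 0.000613/0.164 = 0.00374. Swamee-Jain: f = 0.25/(log₁₀[0.00374/3.7 + 5.74/4.16e+04^0.9])² = 0.25/(log₁₀[0.00101 + 0.0004])² = 0.25/(-2.851)² = 0.03076.
Darcy-Weisbach: ΔP = f(L/D)(ρV²/2) = 0.03076·(4.3/0.164)·(1150·0.4654²/2) = 0.03076·26.22·124.5 = 100.4 Pa.
Q = ṁ/ρ = 11.31/1150 = 0.009831 m³/s.
Pumping power P = QΔP = 0.009831·100.4 = 0.9875 W = 0.987 W.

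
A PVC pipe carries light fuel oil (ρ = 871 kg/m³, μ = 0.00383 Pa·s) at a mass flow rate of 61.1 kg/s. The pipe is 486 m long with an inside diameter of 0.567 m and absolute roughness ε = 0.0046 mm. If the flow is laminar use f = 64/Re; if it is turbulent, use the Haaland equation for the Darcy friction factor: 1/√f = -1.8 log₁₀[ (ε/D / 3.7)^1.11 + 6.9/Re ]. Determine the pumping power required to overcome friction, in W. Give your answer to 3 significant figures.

P ≈ 45.2 W

A = πD²/4 = π(0.567)²/4 = 0.2525 m²; mean velocity V = ṁ/(ρA) = 61.1/(871 · 0.2525) = 0.2778 m/s.
Reynolds number Re = ρVD/μ = 871 · 0.2778 · 0.567 / 0.00383 = 3.582e+04.
Re > 4000 → turbulent. Relative roughness ε/D = 4.6e-06/0.567 = 8.11e-06. Haaland: 1/√f = -1.8 log₁₀[(8.11e-06/3.7)^1.11 + 6.9/3.582e+04] = -1.8 log₁₀[5.23e-07 + 0.000193] = 6.685, so f = 0.02237.
Darcy-Weisbach: ΔP = f(L/D)(ρV²/2) = 0.02237·(486/0.567)·(871·0.2778²/2) = 0.02237·857.1·33.61 = 644.6 Pa.
Q = ṁ/ρ = 61.1/871 = 0.07015 m³/s.
Pumping power P = QΔP = 0.07015·644.6 = 45.22 W = 45.2 W.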